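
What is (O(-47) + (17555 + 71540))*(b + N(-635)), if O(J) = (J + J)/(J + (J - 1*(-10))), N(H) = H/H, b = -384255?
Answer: -718946342699/21 ≈ -3.4236e+10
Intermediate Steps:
N(H) = 1
O(J) = 2*J/(10 + 2*J) (O(J) = (2*J)/(J + (J + 10)) = (2*J)/(J + (10 + J)) = (2*J)/(10 + 2*J) = 2*J/(10 + 2*J))
(O(-47) + (17555 + 71540))*(b + N(-635)) = (-47/(5 - 47) + (17555 + 71540))*(-384255 + 1) = (-47/(-42) + 89095)*(-384254) = (-47*(-1/42) + 89095)*(-384254) = (47/42 + 89095)*(-384254) = (3742037/42)*(-384254) = -718946342699/21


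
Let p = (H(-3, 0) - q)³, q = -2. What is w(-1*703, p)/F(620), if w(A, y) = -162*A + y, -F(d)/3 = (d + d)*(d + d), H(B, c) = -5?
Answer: -37953/1537600 ≈ -0.024683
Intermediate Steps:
F(d) = -12*d² (F(d) = -3*(d + d)*(d + d) = -3*2*d*2*d = -12*d²)
p = -27 (p = (-5 - 1*(-2))³ = (-5 + 2)³ = (-3)³ = -27)
w(A, y) = y - 162*A
w(-1*703, p)/F(620) = (-27 - (-162)*703)/((-12*620²)) = (-27 - 162*(-703))/((-12*384400)) = (-27 + 113886)/(-4612800) = 113859*(-1/4612800) = -37953/1537600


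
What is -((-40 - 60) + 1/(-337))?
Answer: 33701/337 ≈ 100.00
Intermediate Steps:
-((-40 - 60) + 1/(-337)) = -(-100 - 1/337) = -1*(-33701/337) = 33701/337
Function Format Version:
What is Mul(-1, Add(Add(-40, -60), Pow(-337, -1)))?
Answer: Rational(33701, 337) ≈ 100.00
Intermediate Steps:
Mul(-1, Add(Add(-40, -60), Pow(-337, -1))) = Mul(-1, Add(-100, Rational(-1, 337))) = Mul(-1, Rational(-33701, 337)) = Rational(33701, 337)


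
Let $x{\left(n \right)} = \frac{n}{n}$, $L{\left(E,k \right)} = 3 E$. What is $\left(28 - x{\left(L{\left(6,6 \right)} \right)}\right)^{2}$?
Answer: $729$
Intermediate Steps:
$x{\left(n \right)} = 1$
$\left(28 - x{\left(L{\left(6,6 \right)} \right)}\right)^{2} = \left(28 - 1\right)^{2} = 27^{2} = 729$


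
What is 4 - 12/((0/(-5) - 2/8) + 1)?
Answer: -12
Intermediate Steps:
4 - 12/((0/(-5) - 2/8) + 1) = 4 - 12/((0*(-⅕) - 2*⅛) + 1) = 4 - 12/((0 - ¼) + 1) = 4 - 12/(-¼ + 1) = 4 - 12/(¾) = 4 + (4/3)*(-12) = 4 - 16 = -12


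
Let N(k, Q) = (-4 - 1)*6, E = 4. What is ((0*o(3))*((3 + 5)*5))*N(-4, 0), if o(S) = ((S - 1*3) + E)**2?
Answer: 0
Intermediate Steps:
N(k, Q) = -30 (N(k, Q) = -5*6 = -30)
o(S) = (1 + S)**2 (o(S) = ((S - 1*3) + 4)**2 = ((S - 3) + 4)**2 = ((-3 + S) + 4)**2 = (1 + S)**2)
((0*o(3))*((3 + 5)*5))*N(-4, 0) = ((0*(1 + 3)**2)*((3 + 5)*5))*(-30) = ((0*4**2)*(8*5))*(-30) = ((0*16)*40)*(-30) = (0*40)*(-30) = 0*(-30) = 0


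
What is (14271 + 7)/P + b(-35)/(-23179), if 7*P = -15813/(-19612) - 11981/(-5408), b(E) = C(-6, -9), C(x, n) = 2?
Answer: 61426912674659578/1857148278401 ≈ 33076.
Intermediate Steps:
b(E) = 2
P = 80122019/185607968 (P = (-15813/(-19612) - 11981/(-5408))/7 = (-15813*(-1/19612) - 11981*(-1/5408))/7 = (15813/19612 + 11981/5408)/7 = (⅐)*(80122019/26515424) = 80122019/185607968 ≈ 0.43167)
(14271 + 7)/P + b(-35)/(-23179) = (14271 + 7)/(80122019/185607968) + 2/(-23179) = 14278*(185607968/80122019) + 2*(-1/23179) = 2650110567104/80122019 - 2/23179 = 61426912674659578/1857148278401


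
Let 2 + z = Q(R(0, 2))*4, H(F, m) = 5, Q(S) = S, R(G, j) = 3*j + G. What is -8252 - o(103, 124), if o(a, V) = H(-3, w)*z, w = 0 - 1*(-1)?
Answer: -8362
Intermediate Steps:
R(G, j) = G + 3*j
w = 1 (w = 0 + 1 = 1)
z = 22 (z = -2 + (0 + 3*2)*4 = -2 + (0 + 6)*4 = -2 + 6*4 = -2 + 24 = 22)
o(a, V) = 110 (o(a, V) = 5*22 = 110)
-8252 - o(103, 124) = -8252 - 1*110 = -8252 - 110 = -8362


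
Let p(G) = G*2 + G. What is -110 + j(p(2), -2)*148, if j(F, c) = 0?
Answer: -110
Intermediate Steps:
p(G) = 3*G (p(G) = 2*G + G = 3*G)
-110 + j(p(2), -2)*148 = -110 + 0*148 = -110 + 0 = -110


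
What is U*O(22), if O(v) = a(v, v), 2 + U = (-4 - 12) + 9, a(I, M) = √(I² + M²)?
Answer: -198*√2 ≈ -280.01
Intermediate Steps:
U = -9 (U = -2 + ((-4 - 12) + 9) = -2 + (-16 + 9) = -2 - 7 = -9)
O(v) = √2*√(v²) (O(v) = √(v² + v²) = √(2*v²) = √2*√(v²))
U*O(22) = -9*√2*√(22²) = -9*√2*√484 = -9*√2*22 = -198*√2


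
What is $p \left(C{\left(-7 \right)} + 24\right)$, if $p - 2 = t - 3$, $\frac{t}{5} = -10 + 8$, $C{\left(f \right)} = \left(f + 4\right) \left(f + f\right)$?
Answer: $-726$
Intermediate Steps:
$C{\left(f \right)} = 2 f \left(4 + f\right)$ ($C{\left(f \right)} = \left(4 + f\right) 2 f = 2 f \left(4 + f\right)$)
$t = -10$ ($t = 5 \left(-10 + 8\right) = 5 \left(-2\right) = -10$)
$p = -11$ ($p = 2 - 13 = -11$)
$p \left(C{\left(-7 \right)} + 24\right) = - 11 \left(2 \left(-7\right) \left(4 - 7\right) + 24\right) = - 11 \left(2 \left(-7\right) \left(-3\right) + 24\right) = - 11 \left(42 + 24\right) = \left(-11\right) 66 = -726$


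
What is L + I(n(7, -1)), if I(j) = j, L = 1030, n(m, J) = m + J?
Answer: 1036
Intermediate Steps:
n(m, J) = J + m
L + I(n(7, -1)) = 1030 + (-1 + 7) = 1030 + 6 = 1036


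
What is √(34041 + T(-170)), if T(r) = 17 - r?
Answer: 2*√8557 ≈ 185.01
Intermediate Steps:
√(34041 + T(-170)) = √(34041 + (17 - 1*(-170))) = √(34041 + (17 + 170)) = √(34041 + 187) = √34228 = 2*√8557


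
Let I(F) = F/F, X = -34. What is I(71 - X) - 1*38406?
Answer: -38405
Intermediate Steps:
I(F) = 1
I(71 - X) - 1*38406 = 1 - 1*38406 = 1 - 38406 = -38405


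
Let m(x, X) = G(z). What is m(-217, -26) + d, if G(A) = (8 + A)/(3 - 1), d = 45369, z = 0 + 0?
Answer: 45373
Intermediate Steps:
z = 0
G(A) = 4 + A/2 (G(A) = (8 + A)/2 = (8 + A)*(½) = 4 + A/2)
m(x, X) = 4 (m(x, X) = 4 + (½)*0 = 4 + 0 = 4)
m(-217, -26) + d = 4 + 45369 = 45373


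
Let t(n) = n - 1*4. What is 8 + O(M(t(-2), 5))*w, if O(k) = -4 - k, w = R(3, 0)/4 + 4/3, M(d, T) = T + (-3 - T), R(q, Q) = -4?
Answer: 23/3 ≈ 7.6667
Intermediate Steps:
t(n) = -4 + n (t(n) = n - 4 = -4 + n)
M(d, T) = -3
w = 1/3 (w = -4/4 + 4/3 = -4*1/4 + 4*(1/3) = -1 + 4/3 = 1/3 ≈ 0.33333)
8 + O(M(t(-2), 5))*w = 8 + (-4 - 1*(-3))*(1/3) = 8 + (-4 + 3)*(1/3) = 8 - 1*1/3 = 8 - 1/3 = 23/3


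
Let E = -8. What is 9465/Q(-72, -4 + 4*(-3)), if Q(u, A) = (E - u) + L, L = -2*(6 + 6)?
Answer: 1893/8 ≈ 236.63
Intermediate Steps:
L = -24 (L = -2*12 = -24)
Q(u, A) = -32 - u (Q(u, A) = (-8 - u) - 24 = -32 - u)
9465/Q(-72, -4 + 4*(-3)) = 9465/(-32 - 1*(-72)) = 9465/(-32 + 72) = 9465/40 = 9465*(1/40) = 1893/8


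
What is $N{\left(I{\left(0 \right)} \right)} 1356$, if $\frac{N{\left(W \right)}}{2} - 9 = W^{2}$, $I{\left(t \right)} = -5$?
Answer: $92208$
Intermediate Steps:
$N{\left(W \right)} = 18 + 2 W^{2}$
$N{\left(I{\left(0 \right)} \right)} 1356 = \left(18 + 2 \left(-5\right)^{2}\right) 1356 = \left(18 + 2 \cdot 25\right) 1356 = \left(18 + 50\right) 1356 = 68 \cdot 1356 = 92208$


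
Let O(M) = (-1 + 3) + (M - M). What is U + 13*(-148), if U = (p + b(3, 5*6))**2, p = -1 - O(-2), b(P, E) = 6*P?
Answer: -1699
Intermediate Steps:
O(M) = 2 (O(M) = 2 + 0 = 2)
p = -3 (p = -1 - 1*2 = -1 - 2 = -3)
U = 225 (U = (-3 + 6*3)**2 = (-3 + 18)**2 = 15**2 = 225)
U + 13*(-148) = 225 + 13*(-148) = 225 - 1924 = -1699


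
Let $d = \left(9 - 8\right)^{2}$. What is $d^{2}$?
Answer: $1$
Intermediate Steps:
$d = 1$ ($d = 1^{2} = 1$)
$d^{2} = 1^{2} = 1$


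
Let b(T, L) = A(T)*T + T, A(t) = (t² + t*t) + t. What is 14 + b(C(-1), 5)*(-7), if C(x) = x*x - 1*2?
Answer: 28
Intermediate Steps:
C(x) = -2 + x² (C(x) = x² - 2 = -2 + x²)
A(t) = t + 2*t² (A(t) = (t² + t²) + t = 2*t² + t = t + 2*t²)
b(T, L) = T + T²*(1 + 2*T) (b(T, L) = (T*(1 + 2*T))*T + T = T²*(1 + 2*T) + T = T + T²*(1 + 2*T))
14 + b(C(-1), 5)*(-7) = 14 + ((-2 + (-1)²)*(1 + (-2 + (-1)²)*(1 + 2*(-2 + (-1)²))))*(-7) = 14 + ((-2 + 1)*(1 + (-2 + 1)*(1 + 2*(-2 + 1))))*(-7) = 14 - (1 - (1 + 2*(-1)))*(-7) = 14 - (1 - (1 - 2))*(-7) = 14 - (1 - 1*(-1))*(-7) = 14 - (1 + 1)*(-7) = 14 - 1*2*(-7) = 14 - 2*(-7) = 14 + 14 = 28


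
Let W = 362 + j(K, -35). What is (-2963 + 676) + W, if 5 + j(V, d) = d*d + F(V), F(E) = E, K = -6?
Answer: -711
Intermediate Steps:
j(V, d) = -5 + V + d² (j(V, d) = -5 + (d*d + V) = -5 + (d² + V) = -5 + (V + d²) = -5 + V + d²)
W = 1576 (W = 362 + (-5 - 6 + (-35)²) = 362 + (-5 - 6 + 1225) = 362 + 1214 = 1576)
(-2963 + 676) + W = (-2963 + 676) + 1576 = -2287 + 1576 = -711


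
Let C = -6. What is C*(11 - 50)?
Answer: 234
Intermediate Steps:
C*(11 - 50) = -6*(11 - 50) = -6*(-39) = 234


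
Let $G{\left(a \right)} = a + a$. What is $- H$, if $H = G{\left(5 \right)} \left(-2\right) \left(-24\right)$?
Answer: $-480$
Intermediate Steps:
$G{\left(a \right)} = 2 a$
$H = 480$ ($H = 2 \cdot 5 \left(-2\right) \left(-24\right) = 10 \left(-2\right) \left(-24\right) = \left(-20\right) \left(-24\right) = 480$)
$- H = \left(-1\right) 480 = -480$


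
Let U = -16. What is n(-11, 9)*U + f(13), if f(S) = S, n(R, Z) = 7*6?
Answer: -659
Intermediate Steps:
n(R, Z) = 42
n(-11, 9)*U + f(13) = 42*(-16) + 13 = -672 + 13 = -659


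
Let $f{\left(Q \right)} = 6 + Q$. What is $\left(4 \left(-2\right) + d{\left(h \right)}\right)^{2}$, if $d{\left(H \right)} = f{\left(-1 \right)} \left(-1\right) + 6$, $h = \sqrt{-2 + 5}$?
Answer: $49$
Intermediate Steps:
$h = \sqrt{3} \approx 1.732$
$d{\left(H \right)} = 1$ ($d{\left(H \right)} = \left(6 - 1\right) \left(-1\right) + 6 = 5 \left(-1\right) + 6 = -5 + 6 = 1$)
$\left(4 \left(-2\right) + d{\left(h \right)}\right)^{2} = \left(4 \left(-2\right) + 1\right)^{2} = \left(-8 + 1\right)^{2} = \left(-7\right)^{2} = 49$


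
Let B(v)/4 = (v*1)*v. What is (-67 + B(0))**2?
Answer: 4489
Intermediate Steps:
B(v) = 4*v**2 (B(v) = 4*((v*1)*v) = 4*(v*v) = 4*v**2)
(-67 + B(0))**2 = (-67 + 4*0**2)**2 = (-67 + 4*0)**2 = (-67 + 0)**2 = (-67)**2 = 4489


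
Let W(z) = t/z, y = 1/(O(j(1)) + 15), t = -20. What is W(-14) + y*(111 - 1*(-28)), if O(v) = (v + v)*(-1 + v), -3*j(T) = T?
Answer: 10187/1001 ≈ 10.177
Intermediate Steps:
j(T) = -T/3
O(v) = 2*v*(-1 + v) (O(v) = (2*v)*(-1 + v) = 2*v*(-1 + v))
y = 9/143 (y = 1/(2*(-⅓*1)*(-1 - ⅓*1) + 15) = 1/(2*(-⅓)*(-1 - ⅓) + 15) = 1/(2*(-⅓)*(-4/3) + 15) = 1/(8/9 + 15) = 1/(143/9) = 9/143 ≈ 0.062937)
W(z) = -20/z
W(-14) + y*(111 - 1*(-28)) = -20/(-14) + 9*(111 - 1*(-28))/143 = -20*(-1/14) + 9*(111 + 28)/143 = 10/7 + (9/143)*139 = 10/7 + 1251/143 = 10187/1001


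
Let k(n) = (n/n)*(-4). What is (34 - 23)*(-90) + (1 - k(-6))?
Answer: -985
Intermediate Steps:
k(n) = -4 (k(n) = 1*(-4) = -4)
(34 - 23)*(-90) + (1 - k(-6)) = (34 - 23)*(-90) + (1 - 1*(-4)) = 11*(-90) + (1 + 4) = -990 + 5 = -985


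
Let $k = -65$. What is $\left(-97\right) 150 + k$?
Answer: $-14615$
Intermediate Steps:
$\left(-97\right) 150 + k = \left(-97\right) 150 - 65 = -14550 - 65 = -14615$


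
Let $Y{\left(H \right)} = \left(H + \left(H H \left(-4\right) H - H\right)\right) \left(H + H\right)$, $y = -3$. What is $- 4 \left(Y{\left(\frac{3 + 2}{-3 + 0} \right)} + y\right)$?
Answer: $\frac{20972}{81} \approx 258.91$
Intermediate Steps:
$Y{\left(H \right)} = - 8 H^{4}$ ($Y{\left(H \right)} = \left(H + \left(H^{2} \left(-4\right) H - H\right)\right) 2 H = \left(H + \left(- 4 H^{2} H - H\right)\right) 2 H = \left(H - \left(H + 4 H^{3}\right)\right) 2 H = - 4 H^{3} \cdot 2 H = - 8 H^{4}$)
$- 4 \left(Y{\left(\frac{3 + 2}{-3 + 0} \right)} + y\right) = - 4 \left(- 8 \left(\frac{3 + 2}{-3 + 0}\right)^{4} - 3\right) = - 4 \left(- 8 \left(\frac{5}{-3}\right)^{4} - 3\right) = - 4 \left(- 8 \left(5 \left(- \frac{1}{3}\right)\right)^{4} - 3\right) = - 4 \left(- 8 \left(- \frac{5}{3}\right)^{4} - 3\right) = - 4 \left(\left(-8\right) \frac{625}{81} - 3\right) = - 4 \left(- \frac{5000}{81} - 3\right) = \left(-4\right) \left(- \frac{5243}{81}\right) = \frac{20972}{81}$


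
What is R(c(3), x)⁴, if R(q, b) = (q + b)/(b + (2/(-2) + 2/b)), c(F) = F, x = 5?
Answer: 160000/14641 ≈ 10.928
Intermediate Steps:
R(q, b) = (b + q)/(-1 + b + 2/b) (R(q, b) = (b + q)/(b + (2*(-½) + 2/b)) = (b + q)/(b + (-1 + 2/b)) = (b + q)/(-1 + b + 2/b))
R(c(3), x)⁴ = (5*(5 + 3)/(2 + 5² - 1*5))⁴ = (5*8/(2 + 25 - 5))⁴ = (5*8/22)⁴ = (5*(1/22)*8)⁴ = (20/11)⁴ = 160000/14641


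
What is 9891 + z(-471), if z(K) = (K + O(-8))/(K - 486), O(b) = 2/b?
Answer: 1305677/132 ≈ 9891.5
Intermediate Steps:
z(K) = (-1/4 + K)/(-486 + K) (z(K) = (K + 2/(-8))/(K - 486) = (K + 2*(-1/8))/(-486 + K) = (K - 1/4)/(-486 + K) = (-1/4 + K)/(-486 + K))
9891 + z(-471) = 9891 + (-1/4 - 471)/(-486 - 471) = 9891 - 1885/4/(-957) = 9891 - 1/957*(-1885/4) = 9891 + 65/132 = 1305677/132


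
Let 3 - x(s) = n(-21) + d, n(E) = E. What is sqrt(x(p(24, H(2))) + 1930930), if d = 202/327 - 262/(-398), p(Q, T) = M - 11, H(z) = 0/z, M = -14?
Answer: sqrt(8176610290177311)/65073 ≈ 1389.6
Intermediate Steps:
H(z) = 0
p(Q, T) = -25 (p(Q, T) = -14 - 11 = -25)
d = 83035/65073 (d = 202*(1/327) - 262*(-1/398) = 202/327 + 131/199 = 83035/65073 ≈ 1.2760)
x(s) = 1478717/65073 (x(s) = 3 - (-21 + 83035/65073) = 3 - 1*(-1283498/65073) = 3 + 1283498/65073 = 1478717/65073)
sqrt(x(p(24, H(2))) + 1930930) = sqrt(1478717/65073 + 1930930) = sqrt(125652886607/65073) = sqrt(8176610290177311)/65073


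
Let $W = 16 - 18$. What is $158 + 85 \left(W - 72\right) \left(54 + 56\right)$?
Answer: $-691742$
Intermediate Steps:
$W = -2$
$158 + 85 \left(W - 72\right) \left(54 + 56\right) = 158 + 85 \left(-2 - 72\right) \left(54 + 56\right) = 158 + 85 \left(\left(-74\right) 110\right) = 158 + 85 \left(-8140\right) = 158 - 691900 = -691742$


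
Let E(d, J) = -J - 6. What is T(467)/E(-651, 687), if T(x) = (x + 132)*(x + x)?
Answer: -559466/693 ≈ -807.31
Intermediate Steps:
E(d, J) = -6 - J
T(x) = 2*x*(132 + x) (T(x) = (132 + x)*(2*x) = 2*x*(132 + x))
T(467)/E(-651, 687) = (2*467*(132 + 467))/(-6 - 1*687) = (2*467*599)/(-6 - 687) = 559466/(-693) = 559466*(-1/693) = -559466/693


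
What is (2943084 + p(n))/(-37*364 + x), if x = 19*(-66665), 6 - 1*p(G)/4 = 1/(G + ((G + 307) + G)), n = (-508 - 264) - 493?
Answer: -2566390177/1116249816 ≈ -2.2991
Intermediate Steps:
n = -1265 (n = -772 - 493 = -1265)
p(G) = 24 - 4/(307 + 3*G) (p(G) = 24 - 4/(G + ((G + 307) + G)) = 24 - 4/(G + ((307 + G) + G)) = 24 - 4/(G + (307 + 2*G)) = 24 - 4/(307 + 3*G))
x = -1266635
(2943084 + p(n))/(-37*364 + x) = (2943084 + 4*(1841 + 18*(-1265))/(307 + 3*(-1265)))/(-37*364 - 1266635) = (2943084 + 4*(1841 - 22770)/(307 - 3795))/(-13468 - 1266635) = (2943084 + 4*(-20929)/(-3488))/(-1280103) = (2943084 + 4*(-1/3488)*(-20929))*(-1/1280103) = (2943084 + 20929/872)*(-1/1280103) = (2566390177/872)*(-1/1280103) = -2566390177/1116249816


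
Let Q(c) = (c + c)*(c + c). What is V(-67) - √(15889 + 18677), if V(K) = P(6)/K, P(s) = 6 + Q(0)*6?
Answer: -6/67 - √34566 ≈ -186.01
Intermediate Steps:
Q(c) = 4*c² (Q(c) = (2*c)*(2*c) = 4*c²)
P(s) = 6 (P(s) = 6 + (4*0²)*6 = 6 + (4*0)*6 = 6 + 0*6 = 6 + 0 = 6)
V(K) = 6/K
V(-67) - √(15889 + 18677) = 6/(-67) - √(15889 + 18677) = 6*(-1/67) - √34566 = -6/67 - √34566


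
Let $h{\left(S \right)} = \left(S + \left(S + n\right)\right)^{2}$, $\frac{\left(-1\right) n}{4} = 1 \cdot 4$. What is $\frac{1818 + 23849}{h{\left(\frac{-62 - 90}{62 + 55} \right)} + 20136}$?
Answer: $\frac{351355563}{280376680} \approx 1.2532$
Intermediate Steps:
$n = -16$ ($n = - 4 \cdot 1 \cdot 4 = \left(-4\right) 4 = -16$)
$h{\left(S \right)} = \left(-16 + 2 S\right)^{2}$ ($h{\left(S \right)} = \left(S + \left(S - 16\right)\right)^{2} = \left(S + \left(-16 + S\right)\right)^{2} = \left(-16 + 2 S\right)^{2}$)
$\frac{1818 + 23849}{h{\left(\frac{-62 - 90}{62 + 55} \right)} + 20136} = \frac{1818 + 23849}{4 \left(-8 + \frac{-62 - 90}{62 + 55}\right)^{2} + 20136} = \frac{25667}{4 \left(-8 - \frac{152}{117}\right)^{2} + 20136} = \frac{25667}{4 \left(- \frac{1088}{117}\right)^{2} + 20136} = \frac{25667}{4 \cdot \frac{1183744}{13689} + 20136} = \frac{25667}{\frac{4734976}{13689} + 20136} = \frac{25667}{\frac{280376680}{13689}} = 25667 \cdot \frac{13689}{280376680} = \frac{351355563}{280376680}$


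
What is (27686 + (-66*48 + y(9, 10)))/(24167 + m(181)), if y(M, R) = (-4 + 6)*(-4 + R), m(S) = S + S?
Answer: 24530/24529 ≈ 1.0000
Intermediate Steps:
m(S) = 2*S
y(M, R) = -8 + 2*R (y(M, R) = 2*(-4 + R) = -8 + 2*R)
(27686 + (-66*48 + y(9, 10)))/(24167 + m(181)) = (27686 + (-66*48 + (-8 + 2*10)))/(24167 + 2*181) = (27686 + (-3168 + (-8 + 20)))/(24167 + 362) = (27686 + (-3168 + 12))/24529 = (27686 - 3156)*(1/24529) = 24530*(1/24529) = 24530/24529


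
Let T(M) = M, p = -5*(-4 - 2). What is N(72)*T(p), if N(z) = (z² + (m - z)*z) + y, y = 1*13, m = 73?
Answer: 158070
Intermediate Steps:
p = 30 (p = -5*(-6) = 30)
y = 13
N(z) = 13 + z² + z*(73 - z) (N(z) = (z² + (73 - z)*z) + 13 = (z² + z*(73 - z)) + 13 = 13 + z² + z*(73 - z))
N(72)*T(p) = (13 + 73*72)*30 = (13 + 5256)*30 = 5269*30 = 158070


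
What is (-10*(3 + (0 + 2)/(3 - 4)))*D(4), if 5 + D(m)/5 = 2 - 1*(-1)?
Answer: 100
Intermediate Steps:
D(m) = -10 (D(m) = -25 + 5*(2 - 1*(-1)) = -25 + 5*(2 + 1) = -25 + 5*3 = -25 + 15 = -10)
(-10*(3 + (0 + 2)/(3 - 4)))*D(4) = -10*(3 + (0 + 2)/(3 - 4))*(-10) = -10*(3 + 2/(-1))*(-10) = -10*(3 + 2*(-1))*(-10) = -10*(3 - 2)*(-10) = -10*1*(-10) = -10*(-10) = 100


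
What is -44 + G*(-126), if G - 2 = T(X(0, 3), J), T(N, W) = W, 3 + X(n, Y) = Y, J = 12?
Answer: -1808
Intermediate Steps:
X(n, Y) = -3 + Y
G = 14 (G = 2 + 12 = 14)
-44 + G*(-126) = -44 + 14*(-126) = -44 - 1764 = -1808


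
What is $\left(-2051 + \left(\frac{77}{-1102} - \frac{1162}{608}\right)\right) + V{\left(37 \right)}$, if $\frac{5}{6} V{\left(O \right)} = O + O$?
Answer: $- \frac{86581101}{44080} \approx -1964.2$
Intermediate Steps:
$V{\left(O \right)} = \frac{12 O}{5}$ ($V{\left(O \right)} = \frac{6 \left(O + O\right)}{5} = \frac{6 \cdot 2 O}{5} = \frac{12 O}{5}$)
$\left(-2051 + \left(\frac{77}{-1102} - \frac{1162}{608}\right)\right) + V{\left(37 \right)} = \left(-2051 + \left(\frac{77}{-1102} - \frac{1162}{608}\right)\right) + \frac{12}{5} \cdot 37 = \left(-2051 + \left(77 \left(- \frac{1}{1102}\right) - \frac{581}{304}\right)\right) + \frac{444}{5} = \left(-2051 - \frac{17465}{8816}\right) + \frac{444}{5} = - \frac{18099081}{8816} + \frac{444}{5} = - \frac{86581101}{44080}$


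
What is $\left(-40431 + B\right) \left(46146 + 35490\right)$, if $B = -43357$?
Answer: $-6840117168$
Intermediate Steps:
$\left(-40431 + B\right) \left(46146 + 35490\right) = \left(-40431 - 43357\right) \left(46146 + 35490\right) = \left(-83788\right) 81636 = -6840117168$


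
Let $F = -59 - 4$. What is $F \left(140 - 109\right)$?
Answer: $-1953$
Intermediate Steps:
$F = -63$
$F \left(140 - 109\right) = - 63 \left(140 - 109\right) = \left(-63\right) 31 = -1953$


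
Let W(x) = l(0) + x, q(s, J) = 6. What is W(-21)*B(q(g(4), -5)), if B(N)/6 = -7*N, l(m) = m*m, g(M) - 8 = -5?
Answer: 5292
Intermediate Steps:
g(M) = 3 (g(M) = 8 - 5 = 3)
l(m) = m**2
W(x) = x (W(x) = 0**2 + x = 0 + x = x)
B(N) = -42*N (B(N) = 6*(-7*N) = -42*N)
W(-21)*B(q(g(4), -5)) = -(-882)*6 = -21*(-252) = 5292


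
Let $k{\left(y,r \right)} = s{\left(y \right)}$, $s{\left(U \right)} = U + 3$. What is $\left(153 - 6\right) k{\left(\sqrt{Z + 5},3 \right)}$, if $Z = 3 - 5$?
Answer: $441 + 147 \sqrt{3} \approx 695.61$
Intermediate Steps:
$s{\left(U \right)} = 3 + U$
$Z = -2$ ($Z = 3 - 5 = -2$)
$k{\left(y,r \right)} = 3 + y$
$\left(153 - 6\right) k{\left(\sqrt{Z + 5},3 \right)} = \left(153 - 6\right) \left(3 + \sqrt{-2 + 5}\right) = 147 \left(3 + \sqrt{3}\right) = 441 + 147 \sqrt{3}$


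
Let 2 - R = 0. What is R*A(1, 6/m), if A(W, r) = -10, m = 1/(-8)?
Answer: -20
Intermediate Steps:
m = -1/8 ≈ -0.12500
R = 2 (R = 2 - 1*0 = 2 + 0 = 2)
R*A(1, 6/m) = 2*(-10) = -20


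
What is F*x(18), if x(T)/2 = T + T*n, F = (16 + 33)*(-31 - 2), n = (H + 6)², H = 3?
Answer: -4773384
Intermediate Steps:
n = 81 (n = (3 + 6)² = 9² = 81)
F = -1617 (F = 49*(-33) = -1617)
x(T) = 164*T (x(T) = 2*(T + T*81) = 2*(T + 81*T) = 2*(82*T) = 164*T)
F*x(18) = -265188*18 = -1617*2952 = -4773384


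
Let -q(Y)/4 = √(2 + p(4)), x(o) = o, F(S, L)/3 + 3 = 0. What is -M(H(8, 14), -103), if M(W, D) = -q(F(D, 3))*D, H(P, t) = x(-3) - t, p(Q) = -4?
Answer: 412*I*√2 ≈ 582.66*I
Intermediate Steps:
F(S, L) = -9 (F(S, L) = -9 + 3*0 = -9 + 0 = -9)
q(Y) = -4*I*√2 (q(Y) = -4*√(2 - 4) = -4*I*√2)
H(P, t) = -3 - t
M(W, D) = 4*I*D*√2 (M(W, D) = -(-4*I*√2)*D = -(-4)*I*D*√2 = 4*I*D*√2)
-M(H(8, 14), -103) = -4*I*(-103)*√2 = -(-412)*I*√2 = 412*I*√2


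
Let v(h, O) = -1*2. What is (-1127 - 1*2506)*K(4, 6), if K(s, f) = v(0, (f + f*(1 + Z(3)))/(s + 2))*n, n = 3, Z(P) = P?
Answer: 21798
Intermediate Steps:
v(h, O) = -2
K(s, f) = -6 (K(s, f) = -2*3 = -6)
(-1127 - 1*2506)*K(4, 6) = (-1127 - 1*2506)*(-6) = (-1127 - 2506)*(-6) = -3633*(-6) = 21798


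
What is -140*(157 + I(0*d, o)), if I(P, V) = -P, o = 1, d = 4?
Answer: -21980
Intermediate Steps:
-140*(157 + I(0*d, o)) = -140*(157 - 0*4) = -140*(157 - 1*0) = -140*(157 + 0) = -140*157 = -21980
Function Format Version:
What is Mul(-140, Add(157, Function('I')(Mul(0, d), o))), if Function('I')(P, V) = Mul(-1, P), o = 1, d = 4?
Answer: -21980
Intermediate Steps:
Mul(-140, Add(157, Function('I')(Mul(0, d), o))) = Mul(-140, Add(157, Mul(-1, Mul(0, 4)))) = Mul(-140, Add(157, Mul(-1, 0))) = Mul(-140, Add(157, 0)) = Mul(-140, 157) = -21980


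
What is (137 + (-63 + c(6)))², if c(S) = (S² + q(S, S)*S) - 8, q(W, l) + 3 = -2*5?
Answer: 576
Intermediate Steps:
q(W, l) = -13 (q(W, l) = -3 - 2*5 = -3 - 10 = -13)
c(S) = -8 + S² - 13*S (c(S) = (S² - 13*S) - 8 = -8 + S² - 13*S)
(137 + (-63 + c(6)))² = (137 + (-63 + (-8 + 6² - 13*6)))² = (137 + (-63 + (-8 + 36 - 78)))² = (137 + (-63 - 50))² = (137 - 113)² = 24² = 576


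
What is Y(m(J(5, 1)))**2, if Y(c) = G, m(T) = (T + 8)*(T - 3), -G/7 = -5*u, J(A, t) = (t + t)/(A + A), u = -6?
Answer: 44100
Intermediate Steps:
J(A, t) = t/A (J(A, t) = (2*t)/((2*A)) = (2*t)*(1/(2*A)) = t/A)
G = -210 (G = -(-35)*(-6) = -7*30 = -210)
m(T) = (-3 + T)*(8 + T) (m(T) = (8 + T)*(-3 + T) = (-3 + T)*(8 + T))
Y(c) = -210
Y(m(J(5, 1)))**2 = (-210)**2 = 44100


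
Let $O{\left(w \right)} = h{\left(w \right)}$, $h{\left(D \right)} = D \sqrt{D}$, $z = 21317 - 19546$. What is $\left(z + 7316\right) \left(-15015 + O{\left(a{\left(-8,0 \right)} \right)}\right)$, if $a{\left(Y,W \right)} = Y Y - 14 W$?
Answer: $-131788761$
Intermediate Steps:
$z = 1771$ ($z = 21317 - 19546 = 1771$)
$a{\left(Y,W \right)} = Y^{2} - 14 W$
$h{\left(D \right)} = D^{\frac{3}{2}}$
$O{\left(w \right)} = w^{\frac{3}{2}}$
$\left(z + 7316\right) \left(-15015 + O{\left(a{\left(-8,0 \right)} \right)}\right) = \left(1771 + 7316\right) \left(-15015 + \left(\left(-8\right)^{2} - 0\right)^{\frac{3}{2}}\right) = 9087 \left(-15015 + \left(64 + 0\right)^{\frac{3}{2}}\right) = 9087 \left(-15015 + 64^{\frac{3}{2}}\right) = 9087 \left(-15015 + 512\right) = 9087 \left(-14503\right) = -131788761$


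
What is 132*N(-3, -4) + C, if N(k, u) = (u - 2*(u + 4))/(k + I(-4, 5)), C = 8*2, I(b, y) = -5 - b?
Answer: 148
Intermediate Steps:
C = 16
N(k, u) = (-8 - u)/(-1 + k) (N(k, u) = (u - 2*(u + 4))/(k + (-5 - 1*(-4))) = (u - 2*(4 + u))/(k + (-5 + 4)) = (u + (-8 - 2*u))/(k - 1) = (-8 - u)/(-1 + k))
132*N(-3, -4) + C = 132*((-8 - 1*(-4))/(-1 - 3)) + 16 = 132*((-8 + 4)/(-4)) + 16 = 132*(-1/4*(-4)) + 16 = 132*1 + 16 = 132 + 16 = 148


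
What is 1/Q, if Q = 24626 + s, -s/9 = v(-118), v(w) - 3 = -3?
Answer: 1/24626 ≈ 4.0607e-5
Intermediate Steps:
v(w) = 0 (v(w) = 3 - 3 = 0)
s = 0 (s = -9*0 = 0)
Q = 24626 (Q = 24626 + 0 = 24626)
1/Q = 1/24626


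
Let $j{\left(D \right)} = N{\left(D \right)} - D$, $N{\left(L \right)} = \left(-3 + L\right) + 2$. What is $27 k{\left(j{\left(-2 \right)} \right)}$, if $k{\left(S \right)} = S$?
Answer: $-27$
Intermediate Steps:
$N{\left(L \right)} = -1 + L$
$j{\left(D \right)} = -1$ ($j{\left(D \right)} = \left(-1 + D\right) - D = -1$)
$27 k{\left(j{\left(-2 \right)} \right)} = 27 \left(-1\right) = -27$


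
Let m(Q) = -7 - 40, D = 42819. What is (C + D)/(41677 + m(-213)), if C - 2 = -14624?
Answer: 28197/41630 ≈ 0.67732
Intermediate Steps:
m(Q) = -47
C = -14622 (C = 2 - 14624 = -14622)
(C + D)/(41677 + m(-213)) = (-14622 + 42819)/(41677 - 47) = 28197/41630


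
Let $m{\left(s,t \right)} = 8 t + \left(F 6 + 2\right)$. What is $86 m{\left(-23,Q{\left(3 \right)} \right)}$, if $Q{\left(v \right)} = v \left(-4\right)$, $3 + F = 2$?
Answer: $-8600$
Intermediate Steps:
$F = -1$ ($F = -3 + 2 = -1$)
$Q{\left(v \right)} = - 4 v$
$m{\left(s,t \right)} = -4 + 8 t$ ($m{\left(s,t \right)} = 8 t + \left(\left(-1\right) 6 + 2\right) = 8 t + \left(-6 + 2\right) = 8 t - 4 = -4 + 8 t$)
$86 m{\left(-23,Q{\left(3 \right)} \right)} = 86 \left(-4 + 8 \left(\left(-4\right) 3\right)\right) = 86 \left(-4 + 8 \left(-12\right)\right) = 86 \left(-4 - 96\right) = 86 \left(-100\right) = -8600$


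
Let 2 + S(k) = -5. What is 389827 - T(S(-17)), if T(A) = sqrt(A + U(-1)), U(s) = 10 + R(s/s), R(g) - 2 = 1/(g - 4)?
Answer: 389827 - sqrt(42)/3 ≈ 3.8983e+5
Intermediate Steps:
R(g) = 2 + 1/(-4 + g) (R(g) = 2 + 1/(g - 4) = 2 + 1/(-4 + g))
S(k) = -7 (S(k) = -2 - 5 = -7)
U(s) = 35/3 (U(s) = 10 + (-7 + 2*(s/s))/(-4 + s/s) = 10 + (-7 + 2*1)/(-4 + 1) = 10 + (-7 + 2)/(-3) = 10 - 1/3*(-5) = 10 + 5/3 = 35/3)
T(A) = sqrt(35/3 + A) (T(A) = sqrt(A + 35/3) = sqrt(35/3 + A))
389827 - T(S(-17)) = 389827 - sqrt(105 + 9*(-7))/3 = 389827 - sqrt(105 - 63)/3 = 389827 - sqrt(42)/3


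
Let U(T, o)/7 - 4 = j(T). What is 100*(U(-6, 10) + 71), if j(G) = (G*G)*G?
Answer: -141300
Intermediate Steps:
j(G) = G³ (j(G) = G²*G = G³)
U(T, o) = 28 + 7*T³
100*(U(-6, 10) + 71) = 100*((28 + 7*(-6)³) + 71) = 100*((28 + 7*(-216)) + 71) = 100*((28 - 1512) + 71) = 100*(-1484 + 71) = 100*(-1413) = -141300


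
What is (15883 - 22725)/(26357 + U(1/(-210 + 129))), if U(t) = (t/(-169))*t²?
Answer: -307252082709/1183607591927 ≈ -0.25959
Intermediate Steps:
U(t) = -t³/169 (U(t) = (t*(-1/169))*t² = (-t/169)*t² = -t³/169)
(15883 - 22725)/(26357 + U(1/(-210 + 129))) = (15883 - 22725)/(26357 - 1/(169*(-210 + 129)³)) = -6842/(26357 - (1/(-81))³/169) = -6842/(26357 - (-1/81)³/169) = -6842/(26357 - 1/169*(-1/531441)) = -6842/(26357 + 1/89813529) = -6842/2367215183854/89813529 = -6842*89813529/2367215183854 = -307252082709/1183607591927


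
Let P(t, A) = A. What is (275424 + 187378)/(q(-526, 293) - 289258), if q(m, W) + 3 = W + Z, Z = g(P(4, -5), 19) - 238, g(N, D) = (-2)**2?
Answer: -231401/144601 ≈ -1.6003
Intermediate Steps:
g(N, D) = 4
Z = -234 (Z = 4 - 238 = -234)
q(m, W) = -237 + W (q(m, W) = -3 + (W - 234) = -3 + (-234 + W) = -237 + W)
(275424 + 187378)/(q(-526, 293) - 289258) = (275424 + 187378)/((-237 + 293) - 289258) = 462802/(56 - 289258) = 462802/(-289202) = 462802*(-1/289202) = -231401/144601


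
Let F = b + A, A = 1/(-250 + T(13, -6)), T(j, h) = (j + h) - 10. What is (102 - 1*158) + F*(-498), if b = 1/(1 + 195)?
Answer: -1402657/24794 ≈ -56.572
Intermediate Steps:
b = 1/196 ≈ 0.0051020
T(j, h) = -10 + h + j (T(j, h) = (h + j) - 10 = -10 + h + j)
A = -1/253 (A = 1/(-250 + (-10 - 6 + 13)) = 1/(-250 - 3) = 1/(-253) = -1/253 ≈ -0.0039526)
F = 57/49588 (F = 1/196 - 1/253 = 57/49588 ≈ 0.0011495)
(102 - 1*158) + F*(-498) = (102 - 1*158) + (57/49588)*(-498) = (102 - 158) - 14193/24794 = -56 - 14193/24794 = -1402657/24794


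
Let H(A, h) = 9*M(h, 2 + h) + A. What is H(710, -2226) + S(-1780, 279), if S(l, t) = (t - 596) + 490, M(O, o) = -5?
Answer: 838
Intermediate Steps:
H(A, h) = -45 + A (H(A, h) = 9*(-5) + A = -45 + A)
S(l, t) = -106 + t (S(l, t) = (-596 + t) + 490 = -106 + t)
H(710, -2226) + S(-1780, 279) = (-45 + 710) + (-106 + 279) = 665 + 173 = 838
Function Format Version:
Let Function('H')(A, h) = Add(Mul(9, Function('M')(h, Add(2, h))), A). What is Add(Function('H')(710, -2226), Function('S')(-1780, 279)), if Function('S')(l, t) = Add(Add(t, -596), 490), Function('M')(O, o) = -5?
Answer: 838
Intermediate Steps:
Function('H')(A, h) = Add(-45, A) (Function('H')(A, h) = Add(Mul(9, -5), A) = Add(-45, A))
Function('S')(l, t) = Add(-106, t) (Function('S')(l, t) = Add(Add(-596, t), 490) = Add(-106, t))
Add(Function('H')(710, -2226), Function('S')(-1780, 279)) = Add(Add(-45, 710), Add(-106, 279)) = Add(665, 173) = 838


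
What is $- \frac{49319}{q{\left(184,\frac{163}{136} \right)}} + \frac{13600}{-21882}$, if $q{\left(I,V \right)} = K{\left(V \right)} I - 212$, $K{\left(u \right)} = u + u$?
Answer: $- \frac{1022185027}{4733806} \approx -215.93$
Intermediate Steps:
$K{\left(u \right)} = 2 u$
$q{\left(I,V \right)} = -212 + 2 I V$ ($q{\left(I,V \right)} = 2 V I - 212 = 2 I V - 212 = -212 + 2 I V$)
$- \frac{49319}{q{\left(184,\frac{163}{136} \right)}} + \frac{13600}{-21882} = - \frac{49319}{-212 + 2 \cdot 184 \cdot \frac{163}{136}} + \frac{13600}{-21882} = - \frac{49319}{-212 + 2 \cdot 184 \cdot 163 \cdot \frac{1}{136}} + 13600 \left(- \frac{1}{21882}\right) = - \frac{49319}{-212 + 2 \cdot 184 \cdot \frac{163}{136}} - \frac{6800}{10941} = - \frac{49319}{-212 + \frac{7498}{17}} - \frac{6800}{10941} = - \frac{49319}{\frac{3894}{17}} - \frac{6800}{10941} = \left(-49319\right) \frac{17}{3894} - \frac{6800}{10941} = - \frac{838423}{3894} - \frac{6800}{10941} = - \frac{1022185027}{4733806}$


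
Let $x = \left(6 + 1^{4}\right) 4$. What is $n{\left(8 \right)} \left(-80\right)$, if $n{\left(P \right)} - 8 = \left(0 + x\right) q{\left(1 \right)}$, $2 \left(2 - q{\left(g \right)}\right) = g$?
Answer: $-4000$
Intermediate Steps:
$q{\left(g \right)} = 2 - \frac{g}{2}$
$x = 28$ ($x = \left(6 + 1\right) 4 = 7 \cdot 4 = 28$)
$n{\left(P \right)} = 50$ ($n{\left(P \right)} = 8 + \left(0 + 28\right) \left(2 - \frac{1}{2}\right) = 8 + 28 \left(2 - \frac{1}{2}\right) = 8 + 28 \cdot \frac{3}{2} = 8 + 42 = 50$)
$n{\left(8 \right)} \left(-80\right) = 50 \left(-80\right) = -4000$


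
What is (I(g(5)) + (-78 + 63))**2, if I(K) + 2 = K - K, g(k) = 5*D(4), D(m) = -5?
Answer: 289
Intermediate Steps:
g(k) = -25 (g(k) = 5*(-5) = -25)
I(K) = -2 (I(K) = -2 + (K - K) = -2 + 0 = -2)
(I(g(5)) + (-78 + 63))**2 = (-2 + (-78 + 63))**2 = (-2 - 15)**2 = (-17)**2 = 289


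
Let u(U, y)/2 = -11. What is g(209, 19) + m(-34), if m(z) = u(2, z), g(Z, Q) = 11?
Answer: -11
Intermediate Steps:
u(U, y) = -22 (u(U, y) = 2*(-11) = -22)
m(z) = -22
g(209, 19) + m(-34) = 11 - 22 = -11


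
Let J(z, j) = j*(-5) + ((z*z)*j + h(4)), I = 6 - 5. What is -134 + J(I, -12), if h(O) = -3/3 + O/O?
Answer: -86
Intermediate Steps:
h(O) = 0 (h(O) = -3*⅓ + 1 = -1 + 1 = 0)
I = 1
J(z, j) = -5*j + j*z² (J(z, j) = j*(-5) + ((z*z)*j + 0) = -5*j + (z²*j + 0) = -5*j + (j*z² + 0) = -5*j + j*z²)
-134 + J(I, -12) = -134 - 12*(-5 + 1²) = -134 - 12*(-5 + 1) = -134 - 12*(-4) = -134 + 48 = -86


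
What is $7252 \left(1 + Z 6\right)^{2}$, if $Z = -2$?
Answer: $877492$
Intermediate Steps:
$7252 \left(1 + Z 6\right)^{2} = 7252 \left(1 - 12\right)^{2} = 7252 \left(-11\right)^{2} = 7252 \cdot 121 = 877492$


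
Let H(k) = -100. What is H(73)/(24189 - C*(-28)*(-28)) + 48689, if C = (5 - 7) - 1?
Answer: 1292254649/26541 ≈ 48689.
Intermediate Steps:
C = -3 (C = -2 - 1 = -3)
H(73)/(24189 - C*(-28)*(-28)) + 48689 = -100/(24189 - (-3*(-28))*(-28)) + 48689 = -100/(24189 - 84*(-28)) + 48689 = -100/(24189 - 1*(-2352)) + 48689 = -100/(24189 + 2352) + 48689 = -100/26541 + 48689 = 1292254649/26541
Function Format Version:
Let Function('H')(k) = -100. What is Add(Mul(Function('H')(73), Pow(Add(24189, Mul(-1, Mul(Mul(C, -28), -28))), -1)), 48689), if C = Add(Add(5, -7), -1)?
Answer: Rational(1292254649, 26541) ≈ 48689.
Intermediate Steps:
C = -3 (C = Add(-2, -1) = -3)
Add(Mul(Function('H')(73), Pow(Add(24189, Mul(-1, Mul(Mul(C, -28), -28))), -1)), 48689) = Add(Mul(-100, Pow(Add(24189, Mul(-1, Mul(Mul(-3, -28), -28))), -1)), 48689) = Add(Mul(-100, Pow(Add(24189, Mul(-1, Mul(84, -28))), -1)), 48689) = Add(Mul(-100, Pow(Add(24189, Mul(-1, -2352)), -1)), 48689) = Add(Mul(-100, Pow(Add(24189, 2352), -1)), 48689) = Add(Mul(-100, Pow(26541, -1)), 48689) = Add(Mul(-100, Rational(1, 26541)), 48689) = Add(Rational(-100, 26541), 48689) = Rational(1292254649, 26541)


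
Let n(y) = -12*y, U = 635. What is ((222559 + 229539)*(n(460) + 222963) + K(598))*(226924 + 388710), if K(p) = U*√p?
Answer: 60520236145402476 + 390927590*√598 ≈ 6.0520e+16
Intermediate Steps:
K(p) = 635*√p
((222559 + 229539)*(n(460) + 222963) + K(598))*(226924 + 388710) = ((222559 + 229539)*(-12*460 + 222963) + 635*√598)*(226924 + 388710) = (452098*(-5520 + 222963) + 635*√598)*615634 = (452098*217443 + 635*√598)*615634 = (98305545414 + 635*√598)*615634 = 60520236145402476 + 390927590*√598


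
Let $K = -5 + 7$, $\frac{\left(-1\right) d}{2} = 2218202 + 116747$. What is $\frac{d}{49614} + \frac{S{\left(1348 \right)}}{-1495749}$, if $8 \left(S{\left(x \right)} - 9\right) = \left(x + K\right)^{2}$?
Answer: $- \frac{2332099466501}{24736696962} \approx -94.277$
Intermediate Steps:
$d = -4669898$ ($d = - 2 \left(2218202 + 116747\right) = \left(-2\right) 2334949 = -4669898$)
$K = 2$
$S{\left(x \right)} = 9 + \frac{\left(2 + x\right)^{2}}{8}$ ($S{\left(x \right)} = 9 + \frac{\left(x + 2\right)^{2}}{8} = 9 + \frac{\left(2 + x\right)^{2}}{8}$)
$\frac{d}{49614} + \frac{S{\left(1348 \right)}}{-1495749} = - \frac{4669898}{49614} + \frac{9 + \frac{\left(2 + 1348\right)^{2}}{8}}{-1495749} = \left(-4669898\right) \frac{1}{49614} + \left(9 + \frac{1350^{2}}{8}\right) \left(- \frac{1}{1495749}\right) = - \frac{2334949}{24807} + \left(9 + \frac{1}{8} \cdot 1822500\right) \left(- \frac{1}{1495749}\right) = - \frac{2334949}{24807} + \left(9 + \frac{455625}{2}\right) \left(- \frac{1}{1495749}\right) = - \frac{2334949}{24807} + \frac{455643}{2} \left(- \frac{1}{1495749}\right) = - \frac{2334949}{24807} - \frac{151881}{997166} = - \frac{2332099466501}{24736696962}$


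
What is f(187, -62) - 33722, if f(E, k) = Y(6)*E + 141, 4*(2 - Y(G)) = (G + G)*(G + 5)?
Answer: -39378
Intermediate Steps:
Y(G) = 2 - G*(5 + G)/2 (Y(G) = 2 - (G + G)*(G + 5)/4 = 2 - 2*G*(5 + G)/4 = 2 - G*(5 + G)/2)
f(E, k) = 141 - 31*E (f(E, k) = (2 - 5/2*6 - 1/2*6**2)*E + 141 = (2 - 15 - 1/2*36)*E + 141 = (2 - 15 - 18)*E + 141 = -31*E + 141 = 141 - 31*E)
f(187, -62) - 33722 = (141 - 31*187) - 33722 = (141 - 5797) - 33722 = -5656 - 33722 = -39378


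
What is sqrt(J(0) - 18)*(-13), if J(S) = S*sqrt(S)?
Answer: -39*I*sqrt(2) ≈ -55.154*I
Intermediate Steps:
J(S) = S**(3/2)
sqrt(J(0) - 18)*(-13) = sqrt(0**(3/2) - 18)*(-13) = sqrt(0 - 18)*(-13) = sqrt(-18)*(-13) = (3*I*sqrt(2))*(-13) = -39*I*sqrt(2)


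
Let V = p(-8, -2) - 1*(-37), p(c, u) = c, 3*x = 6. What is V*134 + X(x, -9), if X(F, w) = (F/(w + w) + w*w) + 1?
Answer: 35711/9 ≈ 3967.9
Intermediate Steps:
x = 2 (x = (⅓)*6 = 2)
X(F, w) = 1 + w² + F/(2*w) (X(F, w) = (F/((2*w)) + w²) + 1 = ((1/(2*w))*F + w²) + 1 = (F/(2*w) + w²) + 1 = (w² + F/(2*w)) + 1 = 1 + w² + F/(2*w))
V = 29 (V = -8 - 1*(-37) = -8 + 37 = 29)
V*134 + X(x, -9) = 29*134 + (1 + (-9)² + (½)*2/(-9)) = 3886 + (1 + 81 + (½)*2*(-⅑)) = 3886 + (1 + 81 - ⅑) = 3886 + 737/9 = 35711/9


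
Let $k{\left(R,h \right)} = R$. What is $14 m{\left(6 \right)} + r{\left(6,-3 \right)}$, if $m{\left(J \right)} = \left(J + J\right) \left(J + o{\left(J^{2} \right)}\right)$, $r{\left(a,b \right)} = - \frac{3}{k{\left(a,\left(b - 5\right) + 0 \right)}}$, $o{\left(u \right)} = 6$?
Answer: $\frac{4031}{2} \approx 2015.5$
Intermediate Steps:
$r{\left(a,b \right)} = - \frac{3}{a}$
$m{\left(J \right)} = 2 J \left(6 + J\right)$ ($m{\left(J \right)} = \left(J + J\right) \left(J + 6\right) = 2 J \left(6 + J\right)$)
$14 m{\left(6 \right)} + r{\left(6,-3 \right)} = 14 \cdot 2 \cdot 6 \left(6 + 6\right) - \frac{3}{6} = 14 \cdot 2 \cdot 6 \cdot 12 - \frac{1}{2} = 14 \cdot 144 - \frac{1}{2} = 2016 - \frac{1}{2} = \frac{4031}{2}$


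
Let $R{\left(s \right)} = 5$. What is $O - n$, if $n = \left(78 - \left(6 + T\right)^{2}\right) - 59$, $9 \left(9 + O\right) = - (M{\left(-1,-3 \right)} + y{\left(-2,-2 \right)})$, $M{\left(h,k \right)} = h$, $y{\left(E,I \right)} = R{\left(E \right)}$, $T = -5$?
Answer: $- \frac{247}{9} \approx -27.444$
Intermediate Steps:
$y{\left(E,I \right)} = 5$
$O = - \frac{85}{9}$ ($O = -9 + \frac{\left(-1\right) \left(-1 + 5\right)}{9} = -9 + \frac{\left(-1\right) 4}{9} = -9 + \frac{1}{9} \left(-4\right) = -9 - \frac{4}{9} = - \frac{85}{9} \approx -9.4444$)
$n = 18$ ($n = \left(78 - \left(6 - 5\right)^{2}\right) - 59 = \left(78 - 1^{2}\right) - 59 = \left(78 - 1\right) - 59 = 77 - 59 = 18$)
$O - n = - \frac{85}{9} - 18 = - \frac{247}{9}$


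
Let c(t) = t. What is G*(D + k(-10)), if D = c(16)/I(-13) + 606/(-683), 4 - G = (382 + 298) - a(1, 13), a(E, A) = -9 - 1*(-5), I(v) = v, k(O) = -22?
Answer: 145617920/8879 ≈ 16400.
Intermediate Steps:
a(E, A) = -4 (a(E, A) = -9 + 5 = -4)
G = -680 (G = 4 - ((382 + 298) - 1*(-4)) = 4 - (680 + 4) = 4 - 1*684 = 4 - 684 = -680)
D = -18806/8879 (D = 16/(-13) + 606/(-683) = 16*(-1/13) + 606*(-1/683) = -16/13 - 606/683 = -18806/8879 ≈ -2.1180)
G*(D + k(-10)) = -680*(-18806/8879 - 22) = -680*(-214144/8879) = 145617920/8879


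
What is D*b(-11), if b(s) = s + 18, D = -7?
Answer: -49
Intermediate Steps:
b(s) = 18 + s
D*b(-11) = -7*(18 - 11) = -7*7 = -49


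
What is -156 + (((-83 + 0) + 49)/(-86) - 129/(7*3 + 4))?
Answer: -172822/1075 ≈ -160.76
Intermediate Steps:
-156 + (((-83 + 0) + 49)/(-86) - 129/(7*3 + 4)) = -156 + ((-83 + 49)*(-1/86) - 129/(21 + 4)) = -156 + (-34*(-1/86) - 129/25) = -156 + (17/43 - 129*1/25) = -156 + (17/43 - 129/25) = -156 - 5122/1075 = -172822/1075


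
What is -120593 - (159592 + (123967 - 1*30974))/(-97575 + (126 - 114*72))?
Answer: -4247080672/35219 ≈ -1.2059e+5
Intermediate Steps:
-120593 - (159592 + (123967 - 1*30974))/(-97575 + (126 - 114*72)) = -120593 - (159592 + (123967 - 30974))/(-97575 + (126 - 8208)) = -120593 - (159592 + 92993)/(-97575 - 8082) = -120593 - 252585/(-105657) = -120593 - 252585*(-1)/105657 = -120593 - 1*(-84195/35219) = -120593 + 84195/35219 = -4247080672/35219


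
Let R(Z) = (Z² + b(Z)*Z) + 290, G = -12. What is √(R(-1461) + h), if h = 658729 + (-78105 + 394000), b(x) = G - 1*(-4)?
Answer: √3121123 ≈ 1766.7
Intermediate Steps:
b(x) = -8 (b(x) = -12 - 1*(-4) = -12 + 4 = -8)
R(Z) = 290 + Z² - 8*Z (R(Z) = (Z² - 8*Z) + 290 = 290 + Z² - 8*Z)
h = 974624 (h = 658729 + 315895 = 974624)
√(R(-1461) + h) = √((290 + (-1461)² - 8*(-1461)) + 974624) = √((290 + 2134521 + 11688) + 974624) = √(2146499 + 974624) = √3121123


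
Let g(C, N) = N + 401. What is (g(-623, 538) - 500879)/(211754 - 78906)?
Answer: -124985/33212 ≈ -3.7632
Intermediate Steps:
g(C, N) = 401 + N
(g(-623, 538) - 500879)/(211754 - 78906) = ((401 + 538) - 500879)/(211754 - 78906) = (939 - 500879)/132848 = -499940*1/132848 = -124985/33212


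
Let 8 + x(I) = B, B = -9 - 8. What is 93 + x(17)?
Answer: 68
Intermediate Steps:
B = -17
x(I) = -25 (x(I) = -8 - 17 = -25)
93 + x(17) = 93 - 25 = 68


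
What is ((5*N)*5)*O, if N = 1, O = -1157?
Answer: -28925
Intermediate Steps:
((5*N)*5)*O = ((5*1)*5)*(-1157) = (5*5)*(-1157) = 25*(-1157) = -28925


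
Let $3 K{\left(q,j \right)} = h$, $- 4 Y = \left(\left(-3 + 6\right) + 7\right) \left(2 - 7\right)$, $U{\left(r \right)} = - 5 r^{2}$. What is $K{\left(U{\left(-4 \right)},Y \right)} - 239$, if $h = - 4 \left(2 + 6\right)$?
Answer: $- \frac{749}{3} \approx -249.67$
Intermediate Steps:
$Y = \frac{25}{2}$ ($Y = - \frac{\left(\left(-3 + 6\right) + 7\right) \left(2 - 7\right)}{4} = - \frac{\left(3 + 7\right) \left(-5\right)}{4} = - \frac{10 \left(-5\right)}{4} = \left(- \frac{1}{4}\right) \left(-50\right) = \frac{25}{2} \approx 12.5$)
$h = -32$ ($h = \left(-4\right) 8 = -32$)
$K{\left(q,j \right)} = - \frac{32}{3}$ ($K{\left(q,j \right)} = \frac{1}{3} \left(-32\right) = - \frac{32}{3}$)
$K{\left(U{\left(-4 \right)},Y \right)} - 239 = - \frac{32}{3} - 239 = - \frac{749}{3}$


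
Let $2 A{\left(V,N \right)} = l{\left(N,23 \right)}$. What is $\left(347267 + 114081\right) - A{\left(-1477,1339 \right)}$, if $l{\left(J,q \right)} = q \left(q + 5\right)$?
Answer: $461026$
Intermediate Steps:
$l{\left(J,q \right)} = q \left(5 + q\right)$
$A{\left(V,N \right)} = 322$ ($A{\left(V,N \right)} = \frac{23 \left(5 + 23\right)}{2} = \frac{23 \cdot 28}{2} = \frac{1}{2} \cdot 644 = 322$)
$\left(347267 + 114081\right) - A{\left(-1477,1339 \right)} = \left(347267 + 114081\right) - 322 = 461348 - 322 = 461026$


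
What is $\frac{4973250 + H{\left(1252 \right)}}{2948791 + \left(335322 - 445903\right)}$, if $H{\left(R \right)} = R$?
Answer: $\frac{2487251}{1419105} \approx 1.7527$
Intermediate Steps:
$\frac{4973250 + H{\left(1252 \right)}}{2948791 + \left(335322 - 445903\right)} = \frac{4973250 + 1252}{2948791 + \left(335322 - 445903\right)} = \frac{4974502}{2948791 - 110581} = \frac{4974502}{2838210} = 4974502 \cdot \frac{1}{2838210} = \frac{2487251}{1419105}$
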